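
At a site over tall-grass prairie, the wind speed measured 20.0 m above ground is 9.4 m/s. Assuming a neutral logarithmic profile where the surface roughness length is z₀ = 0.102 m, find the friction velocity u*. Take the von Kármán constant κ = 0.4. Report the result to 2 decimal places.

u* ≈ 0.71 m/s

Log law: V(z) = (u*/κ) · ln(z/z₀) ⇒ u* = κ · V / ln(z/z₀)
u* = 0.4 × 9.4 / ln(20.0/0.102) = 0.4 × 9.4 / 5.2785
   = 3.7600 / 5.2785 = 0.7123 m/s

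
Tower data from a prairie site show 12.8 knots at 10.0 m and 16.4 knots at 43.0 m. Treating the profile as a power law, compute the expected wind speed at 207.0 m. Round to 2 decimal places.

21.42 knots

First find α: α = ln(V₂/V₁)/ln(z₂/z₁) = ln(16.4/12.8)/ln(43.0/10.0) = 0.24784/1.45862 = 0.1699
Extrapolate from 43.0 m to 207.0 m: V₃ = 16.4 × (207.0/43.0)^0.1699 = 16.4 × 1.3061 = 21.4195 knots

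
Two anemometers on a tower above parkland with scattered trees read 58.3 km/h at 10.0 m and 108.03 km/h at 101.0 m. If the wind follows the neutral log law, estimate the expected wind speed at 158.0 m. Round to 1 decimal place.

117.7 km/h

Log law: V ∝ ln(z/z₀). From the pair, with r = V₁/V₂ = 0.53966,
ln z₀ = (ln z₁ − r·ln z₂)/(1 − r) = (2.3026 − 0.53966×4.6151)/0.46034 = -0.4085 → z₀ = 0.6647 m
V₃ = V₁ · ln(z₃/z₀)/ln(z₁/z₀) = 58.3 × 5.4711/2.7111 = 117.6527 km/h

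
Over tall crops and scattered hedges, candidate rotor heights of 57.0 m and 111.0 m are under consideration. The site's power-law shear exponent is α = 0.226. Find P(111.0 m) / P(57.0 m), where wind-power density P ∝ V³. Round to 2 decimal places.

1.57

Speed ratio: V_B/V_A = (z_B/z_A)^α = (111.0/57.0)^0.226 = (1.9474)^0.226 = 1.16256
Power-density ratio: P_B/P_A = (V_B/V_A)³ = (1.16256)³ = 1.57125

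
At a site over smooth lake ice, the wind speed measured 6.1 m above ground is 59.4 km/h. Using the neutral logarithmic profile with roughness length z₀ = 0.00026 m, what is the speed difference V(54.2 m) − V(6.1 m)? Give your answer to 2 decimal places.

Log law: V₂ = V₁ · ln(z₂/z₀)/ln(z₁/z₀) = 59.4 × 12.2475/10.0631 = 72.2939 km/h
ΔV = 72.2939 − 59.4 = 12.8939 km/h

12.89 km/h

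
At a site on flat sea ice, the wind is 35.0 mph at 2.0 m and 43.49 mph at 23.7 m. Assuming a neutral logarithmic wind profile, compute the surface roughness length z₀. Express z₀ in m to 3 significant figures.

Log law: V(z) ∝ ln(z/z₀). With r = V₁/V₂ = 35.0/43.49 = 0.80478,
r · ln(z₂/z₀) = ln(z₁/z₀) ⇒ ln z₀ = (ln z₁ − r·ln z₂)/(1 − r)
ln z₀ = (0.69315 − 0.80478×3.16548) / 0.19522 = -9.4990
z₀ = exp(-9.4990) = 0.00007493 m

z₀ ≈ 0.0000749 m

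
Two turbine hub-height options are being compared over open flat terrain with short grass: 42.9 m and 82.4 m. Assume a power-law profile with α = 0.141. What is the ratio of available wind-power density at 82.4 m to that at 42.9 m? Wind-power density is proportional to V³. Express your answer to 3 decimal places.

1.318

Speed ratio: V_B/V_A = (z_B/z_A)^α = (82.4/42.9)^0.141 = (1.9207)^0.141 = 1.09640
Power-density ratio: P_B/P_A = (V_B/V_A)³ = (1.09640)³ = 1.31798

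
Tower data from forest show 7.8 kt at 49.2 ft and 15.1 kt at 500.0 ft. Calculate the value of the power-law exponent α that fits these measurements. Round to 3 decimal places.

Power law: V₂/V₁ = (z₂/z₁)^α ⇒ α = ln(V₂/V₁) / ln(z₂/z₁)
α = ln(15.1/7.8) / ln(500.0/49.2) = ln(1.9359) / ln(10.1626)
  = 0.66057 / 2.31871 = 0.28489

α ≈ 0.285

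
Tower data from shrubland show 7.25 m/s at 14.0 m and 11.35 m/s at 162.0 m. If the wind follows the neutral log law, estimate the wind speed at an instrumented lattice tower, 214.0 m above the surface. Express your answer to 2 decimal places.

Log law: V ∝ ln(z/z₀). From the pair, with r = V₁/V₂ = 0.63877,
ln z₀ = (ln z₁ − r·ln z₂)/(1 − r) = (2.6391 − 0.63877×5.0876)/0.36123 = -1.6907 → z₀ = 0.1844 m
V₃ = V₁ · ln(z₃/z₀)/ln(z₁/z₀) = 7.25 × 7.0567/4.3297 = 11.8161 m/s

11.82 m/s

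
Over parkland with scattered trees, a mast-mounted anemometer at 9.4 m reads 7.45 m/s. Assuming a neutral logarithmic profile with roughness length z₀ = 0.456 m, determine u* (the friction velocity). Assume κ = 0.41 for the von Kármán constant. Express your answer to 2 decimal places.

u* ≈ 1.01 m/s

Log law: V(z) = (u*/κ) · ln(z/z₀) ⇒ u* = κ · V / ln(z/z₀)
u* = 0.41 × 7.45 / ln(9.4/0.456) = 0.41 × 7.45 / 3.0260
   = 3.0545 / 3.0260 = 1.0094 m/s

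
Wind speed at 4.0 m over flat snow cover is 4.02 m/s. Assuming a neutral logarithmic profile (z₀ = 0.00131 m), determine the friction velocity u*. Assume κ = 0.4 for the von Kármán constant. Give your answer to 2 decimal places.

Log law: V(z) = (u*/κ) · ln(z/z₀) ⇒ u* = κ · V / ln(z/z₀)
u* = 0.4 × 4.02 / ln(4.0/0.00131) = 0.4 × 4.02 / 8.0240
   = 1.6080 / 8.0240 = 0.2004 m/s

u* ≈ 0.20 m/s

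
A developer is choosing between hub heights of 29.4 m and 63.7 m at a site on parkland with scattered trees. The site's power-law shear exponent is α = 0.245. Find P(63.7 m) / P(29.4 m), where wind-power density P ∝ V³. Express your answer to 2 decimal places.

1.77

Speed ratio: V_B/V_A = (z_B/z_A)^α = (63.7/29.4)^0.245 = (2.1667)^0.245 = 1.20856
Power-density ratio: P_B/P_A = (V_B/V_A)³ = (1.20856)³ = 1.76525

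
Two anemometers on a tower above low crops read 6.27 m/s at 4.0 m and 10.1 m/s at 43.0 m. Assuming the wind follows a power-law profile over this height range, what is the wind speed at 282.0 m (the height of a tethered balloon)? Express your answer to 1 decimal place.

First find α: α = ln(V₂/V₁)/ln(z₂/z₁) = ln(10.1/6.27)/ln(43.0/4.0) = 0.47676/2.37491 = 0.2007
Extrapolate from 43.0 m to 282.0 m: V₃ = 10.1 × (282.0/43.0)^0.2007 = 10.1 × 1.4587 = 14.7329 m/s

14.7 m/s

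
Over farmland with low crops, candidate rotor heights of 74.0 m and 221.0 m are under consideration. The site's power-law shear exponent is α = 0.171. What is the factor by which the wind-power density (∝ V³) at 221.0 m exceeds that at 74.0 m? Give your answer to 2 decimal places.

1.75

Speed ratio: V_B/V_A = (z_B/z_A)^α = (221.0/74.0)^0.171 = (2.9865)^0.171 = 1.20574
Power-density ratio: P_B/P_A = (V_B/V_A)³ = (1.20574)³ = 1.75290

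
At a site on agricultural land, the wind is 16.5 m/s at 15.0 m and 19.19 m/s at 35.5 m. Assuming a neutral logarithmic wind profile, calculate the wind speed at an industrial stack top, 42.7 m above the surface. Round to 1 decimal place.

Log law: V ∝ ln(z/z₀). From the pair, with r = V₁/V₂ = 0.85982,
ln z₀ = (ln z₁ − r·ln z₂)/(1 − r) = (2.7081 − 0.85982×3.5695)/0.14018 = -2.5761 → z₀ = 0.07607 m
V₃ = V₁ · ln(z₃/z₀)/ln(z₁/z₀) = 16.5 × 6.3303/5.2842 = 19.7666 m/s

19.8 m/s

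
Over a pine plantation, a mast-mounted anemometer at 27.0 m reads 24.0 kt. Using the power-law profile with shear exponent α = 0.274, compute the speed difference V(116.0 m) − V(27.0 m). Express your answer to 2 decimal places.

Power law: V₂ = V₁ · (z₂/z₁)^α = 24.0 × (4.2963)^0.274 = 35.7832 kt
ΔV = 35.7832 − 24.0 = 11.7832 kt

11.78 kt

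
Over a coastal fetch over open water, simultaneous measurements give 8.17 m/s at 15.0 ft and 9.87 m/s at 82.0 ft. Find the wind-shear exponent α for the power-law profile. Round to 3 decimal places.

Power law: V₂/V₁ = (z₂/z₁)^α ⇒ α = ln(V₂/V₁) / ln(z₂/z₁)
α = ln(9.87/8.17) / ln(82.0/15.0) = ln(1.2081) / ln(5.4667)
  = 0.18903 / 1.69867 = 0.11128

α ≈ 0.111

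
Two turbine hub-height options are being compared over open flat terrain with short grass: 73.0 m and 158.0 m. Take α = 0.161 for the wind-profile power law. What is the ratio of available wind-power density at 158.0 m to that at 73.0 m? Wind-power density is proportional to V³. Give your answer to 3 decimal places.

Speed ratio: V_B/V_A = (z_B/z_A)^α = (158.0/73.0)^0.161 = (2.1644)^0.161 = 1.13237
Power-density ratio: P_B/P_A = (V_B/V_A)³ = (1.13237)³ = 1.45200

1.452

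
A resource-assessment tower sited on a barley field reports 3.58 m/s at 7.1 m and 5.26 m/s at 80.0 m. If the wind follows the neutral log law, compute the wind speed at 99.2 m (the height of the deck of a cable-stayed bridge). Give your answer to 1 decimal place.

Log law: V ∝ ln(z/z₀). From the pair, with r = V₁/V₂ = 0.68061,
ln z₀ = (ln z₁ − r·ln z₂)/(1 − r) = (1.9601 − 0.68061×4.3820)/0.31939 = -3.2009 → z₀ = 0.04072 m
V₃ = V₁ · ln(z₃/z₀)/ln(z₁/z₀) = 3.58 × 7.7981/5.1610 = 5.4092 m/s

5.4 m/s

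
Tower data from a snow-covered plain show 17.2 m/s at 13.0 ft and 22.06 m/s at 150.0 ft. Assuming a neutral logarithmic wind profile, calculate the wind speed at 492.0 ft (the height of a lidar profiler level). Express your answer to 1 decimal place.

Log law: V ∝ ln(z/z₀). From the pair, with r = V₁/V₂ = 0.77969,
ln z₀ = (ln z₁ − r·ln z₂)/(1 − r) = (2.5649 − 0.77969×5.0106)/0.22031 = -6.0906 → z₀ = 0.002264 ft
V₃ = V₁ · ln(z₃/z₀)/ln(z₁/z₀) = 17.2 × 12.2890/8.6555 = 24.4204 m/s

24.4 m/s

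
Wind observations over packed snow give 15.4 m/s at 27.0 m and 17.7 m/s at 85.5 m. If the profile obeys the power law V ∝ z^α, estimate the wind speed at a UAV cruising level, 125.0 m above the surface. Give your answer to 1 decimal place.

First find α: α = ln(V₂/V₁)/ln(z₂/z₁) = ln(17.7/15.4)/ln(85.5/27.0) = 0.13920/1.15268 = 0.1208
Extrapolate from 85.5 m to 125.0 m: V₃ = 17.7 × (125.0/85.5)^0.1208 = 17.7 × 1.0469 = 18.5307 m/s

18.5 m/s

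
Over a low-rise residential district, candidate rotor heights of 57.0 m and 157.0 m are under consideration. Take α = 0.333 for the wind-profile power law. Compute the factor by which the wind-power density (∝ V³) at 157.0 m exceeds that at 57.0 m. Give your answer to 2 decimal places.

2.75

Speed ratio: V_B/V_A = (z_B/z_A)^α = (157.0/57.0)^0.333 = (2.7544)^0.333 = 1.40129
Power-density ratio: P_B/P_A = (V_B/V_A)³ = (1.40129)³ = 2.75160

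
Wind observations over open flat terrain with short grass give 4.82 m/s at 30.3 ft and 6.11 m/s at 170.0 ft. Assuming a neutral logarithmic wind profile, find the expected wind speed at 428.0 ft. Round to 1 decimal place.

Log law: V ∝ ln(z/z₀). From the pair, with r = V₁/V₂ = 0.78887,
ln z₀ = (ln z₁ − r·ln z₂)/(1 − r) = (3.4111 − 0.78887×5.1358)/0.21113 = -3.0329 → z₀ = 0.04818 ft
V₃ = V₁ · ln(z₃/z₀)/ln(z₁/z₀) = 4.82 × 9.0920/6.4440 = 6.8006 m/s

6.8 m/s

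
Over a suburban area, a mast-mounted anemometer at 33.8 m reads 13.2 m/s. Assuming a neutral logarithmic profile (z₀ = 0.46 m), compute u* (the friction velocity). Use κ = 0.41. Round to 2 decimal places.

Log law: V(z) = (u*/κ) · ln(z/z₀) ⇒ u* = κ · V / ln(z/z₀)
u* = 0.41 × 13.2 / ln(33.8/0.46) = 0.41 × 13.2 / 4.2970
   = 5.4120 / 4.2970 = 1.2595 m/s

u* ≈ 1.26 m/s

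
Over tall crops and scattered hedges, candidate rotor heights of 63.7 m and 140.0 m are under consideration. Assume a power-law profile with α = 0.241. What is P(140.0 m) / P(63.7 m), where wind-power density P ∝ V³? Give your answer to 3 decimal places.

1.767

Speed ratio: V_B/V_A = (z_B/z_A)^α = (140.0/63.7)^0.241 = (2.1978)^0.241 = 1.20898
Power-density ratio: P_B/P_A = (V_B/V_A)³ = (1.20898)³ = 1.76709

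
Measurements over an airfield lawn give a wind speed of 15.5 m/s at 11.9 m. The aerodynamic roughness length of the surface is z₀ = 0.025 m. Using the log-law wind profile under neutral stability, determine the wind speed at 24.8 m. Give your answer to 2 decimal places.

Log law: V(z) ∝ ln(z/z₀), so V₂/V₁ = ln(z₂/z₀) / ln(z₁/z₀).
ln(24.8/0.025) = 6.8997, ln(11.9/0.025) = 6.1654
V₂ = 15.5 × 6.8997/6.1654 = 15.5 × 1.1191 = 17.3461 m/s

17.35 m/s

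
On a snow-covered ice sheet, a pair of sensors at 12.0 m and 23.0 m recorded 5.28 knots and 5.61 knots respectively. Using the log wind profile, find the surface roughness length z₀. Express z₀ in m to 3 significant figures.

Log law: V(z) ∝ ln(z/z₀). With r = V₁/V₂ = 5.28/5.61 = 0.94118,
r · ln(z₂/z₀) = ln(z₁/z₀) ⇒ ln z₀ = (ln z₁ − r·ln z₂)/(1 − r)
ln z₀ = (2.48491 − 0.94118×3.13549) / 0.05882 = -7.9245
z₀ = exp(-7.9245) = 0.0003618 m

z₀ ≈ 0.000362 m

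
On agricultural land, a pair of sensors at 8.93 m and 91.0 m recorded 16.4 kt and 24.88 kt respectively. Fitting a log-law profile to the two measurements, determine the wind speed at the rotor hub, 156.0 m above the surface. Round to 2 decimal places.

Log law: V ∝ ln(z/z₀). From the pair, with r = V₁/V₂ = 0.65916,
ln z₀ = (ln z₁ − r·ln z₂)/(1 − r) = (2.1894 − 0.65916×4.5109)/0.34084 = -2.3002 → z₀ = 0.1002 m
V₃ = V₁ · ln(z₃/z₀)/ln(z₁/z₀) = 16.4 × 7.3500/4.4896 = 26.8489 kt

26.85 kt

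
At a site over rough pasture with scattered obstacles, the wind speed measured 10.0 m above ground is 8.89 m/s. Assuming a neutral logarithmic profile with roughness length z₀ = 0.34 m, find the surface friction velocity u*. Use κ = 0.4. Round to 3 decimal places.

Log law: V(z) = (u*/κ) · ln(z/z₀) ⇒ u* = κ · V / ln(z/z₀)
u* = 0.4 × 8.89 / ln(10.0/0.34) = 0.4 × 8.89 / 3.3814
   = 3.5560 / 3.3814 = 1.0516 m/s

u* ≈ 1.052 m/s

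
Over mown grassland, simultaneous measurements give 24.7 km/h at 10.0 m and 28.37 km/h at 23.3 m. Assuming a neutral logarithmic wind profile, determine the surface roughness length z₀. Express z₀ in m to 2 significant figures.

Log law: V(z) ∝ ln(z/z₀). With r = V₁/V₂ = 24.7/28.37 = 0.87064,
r · ln(z₂/z₀) = ln(z₁/z₀) ⇒ ln z₀ = (ln z₁ − r·ln z₂)/(1 − r)
ln z₀ = (2.30259 − 0.87064×3.14845) / 0.12936 = -3.3903
z₀ = exp(-3.3903) = 0.03370 m

z₀ ≈ 0.034 m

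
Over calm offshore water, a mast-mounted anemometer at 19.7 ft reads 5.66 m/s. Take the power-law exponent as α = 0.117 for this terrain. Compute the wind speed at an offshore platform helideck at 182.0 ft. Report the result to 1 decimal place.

7.3 m/s

Power-law profile: V₂ = V₁ · (z₂/z₁)^α
V₂ = 5.66 × (182.0/19.7)^0.117 = 5.66 × (9.2386)^0.117
    = 5.66 × 1.2971 = 7.3416 m/s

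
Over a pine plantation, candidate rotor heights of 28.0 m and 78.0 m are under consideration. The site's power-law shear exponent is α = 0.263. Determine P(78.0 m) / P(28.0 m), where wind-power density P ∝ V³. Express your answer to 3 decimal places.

2.244

Speed ratio: V_B/V_A = (z_B/z_A)^α = (78.0/28.0)^0.263 = (2.7857)^0.263 = 1.30924
Power-density ratio: P_B/P_A = (V_B/V_A)³ = (1.30924)³ = 2.24417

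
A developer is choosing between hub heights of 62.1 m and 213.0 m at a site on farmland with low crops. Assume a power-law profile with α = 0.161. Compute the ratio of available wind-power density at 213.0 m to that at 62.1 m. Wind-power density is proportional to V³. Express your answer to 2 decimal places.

Speed ratio: V_B/V_A = (z_B/z_A)^α = (213.0/62.1)^0.161 = (3.4300)^0.161 = 1.21950
Power-density ratio: P_B/P_A = (V_B/V_A)³ = (1.21950)³ = 1.81361

1.81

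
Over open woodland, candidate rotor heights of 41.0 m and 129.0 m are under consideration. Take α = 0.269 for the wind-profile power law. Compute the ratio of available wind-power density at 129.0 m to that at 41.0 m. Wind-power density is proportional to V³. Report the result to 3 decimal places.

Speed ratio: V_B/V_A = (z_B/z_A)^α = (129.0/41.0)^0.269 = (3.1463)^0.269 = 1.36116
Power-density ratio: P_B/P_A = (V_B/V_A)³ = (1.36116)³ = 2.52191

2.522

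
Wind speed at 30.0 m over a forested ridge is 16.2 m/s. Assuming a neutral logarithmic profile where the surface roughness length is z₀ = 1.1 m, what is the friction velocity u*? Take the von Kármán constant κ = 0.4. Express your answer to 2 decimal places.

u* ≈ 1.96 m/s

Log law: V(z) = (u*/κ) · ln(z/z₀) ⇒ u* = κ · V / ln(z/z₀)
u* = 0.4 × 16.2 / ln(30.0/1.1) = 0.4 × 16.2 / 3.3059
   = 6.4800 / 3.3059 = 1.9601 m/s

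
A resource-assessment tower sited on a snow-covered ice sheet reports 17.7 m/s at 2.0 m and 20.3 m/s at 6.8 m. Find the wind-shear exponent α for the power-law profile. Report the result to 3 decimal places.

Power law: V₂/V₁ = (z₂/z₁)^α ⇒ α = ln(V₂/V₁) / ln(z₂/z₁)
α = ln(20.3/17.7) / ln(6.8/2.0) = ln(1.1469) / ln(3.4000)
  = 0.13706 / 1.22378 = 0.11199

α ≈ 0.112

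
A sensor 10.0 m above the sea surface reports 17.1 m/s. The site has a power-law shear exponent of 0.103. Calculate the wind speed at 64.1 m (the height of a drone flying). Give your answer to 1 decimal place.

20.7 m/s

Power-law profile: V₂ = V₁ · (z₂/z₁)^α
V₂ = 17.1 × (64.1/10.0)^0.103 = 17.1 × (6.4100)^0.103
    = 17.1 × 1.2109 = 20.7063 m/s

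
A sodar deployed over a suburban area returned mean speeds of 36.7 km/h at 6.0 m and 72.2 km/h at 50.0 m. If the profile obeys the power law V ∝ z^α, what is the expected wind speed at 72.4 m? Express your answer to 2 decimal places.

81.25 km/h

First find α: α = ln(V₂/V₁)/ln(z₂/z₁) = ln(72.2/36.7)/ln(50.0/6.0) = 0.67666/2.12026 = 0.3191
Extrapolate from 50.0 m to 72.4 m: V₃ = 72.2 × (72.4/50.0)^0.3191 = 72.2 × 1.1254 = 81.2541 km/h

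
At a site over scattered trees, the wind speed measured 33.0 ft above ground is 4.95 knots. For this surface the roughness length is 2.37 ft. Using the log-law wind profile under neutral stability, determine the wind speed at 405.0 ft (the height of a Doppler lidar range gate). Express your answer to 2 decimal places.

Log law: V(z) ∝ ln(z/z₀), so V₂/V₁ = ln(z₂/z₀) / ln(z₁/z₀).
ln(405.0/2.37) = 5.1410, ln(33.0/2.37) = 2.6336
V₂ = 4.95 × 5.1410/2.6336 = 4.95 × 1.9521 = 9.6627 knots

9.66 knots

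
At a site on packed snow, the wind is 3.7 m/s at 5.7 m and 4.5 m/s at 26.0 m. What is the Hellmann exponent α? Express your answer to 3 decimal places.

α ≈ 0.129

Power law: V₂/V₁ = (z₂/z₁)^α ⇒ α = ln(V₂/V₁) / ln(z₂/z₁)
α = ln(4.5/3.7) / ln(26.0/5.7) = ln(1.2162) / ln(4.5614)
  = 0.19574 / 1.51763 = 0.12898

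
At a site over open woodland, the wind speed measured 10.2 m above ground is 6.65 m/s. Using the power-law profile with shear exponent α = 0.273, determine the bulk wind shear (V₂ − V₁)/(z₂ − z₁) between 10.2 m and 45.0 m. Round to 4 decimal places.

Power law: V₂ = V₁ · (z₂/z₁)^α = 6.65 × (4.4118)^0.273 = 9.9724 m/s
ΔV/Δz = (9.9724 − 6.65)/(45.0 − 10.2) = 3.3224/34.8000 = 0.09547 m/s/m

0.0955 m/s/m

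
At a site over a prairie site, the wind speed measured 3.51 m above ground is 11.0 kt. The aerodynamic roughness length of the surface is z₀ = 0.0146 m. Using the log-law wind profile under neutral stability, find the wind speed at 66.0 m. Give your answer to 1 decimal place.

Log law: V(z) ∝ ln(z/z₀), so V₂/V₁ = ln(z₂/z₀) / ln(z₁/z₀).
ln(66.0/0.0146) = 8.4164, ln(3.51/0.0146) = 5.4823
V₂ = 11.0 × 8.4164/5.4823 = 11.0 × 1.5352 = 16.8870 kt

16.9 kt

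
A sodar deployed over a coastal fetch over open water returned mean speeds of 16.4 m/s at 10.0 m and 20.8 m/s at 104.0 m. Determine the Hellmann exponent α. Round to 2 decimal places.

Power law: V₂/V₁ = (z₂/z₁)^α ⇒ α = ln(V₂/V₁) / ln(z₂/z₁)
α = ln(20.8/16.4) / ln(104.0/10.0) = ln(1.2683) / ln(10.4000)
  = 0.23767 / 2.34181 = 0.10149

α ≈ 0.10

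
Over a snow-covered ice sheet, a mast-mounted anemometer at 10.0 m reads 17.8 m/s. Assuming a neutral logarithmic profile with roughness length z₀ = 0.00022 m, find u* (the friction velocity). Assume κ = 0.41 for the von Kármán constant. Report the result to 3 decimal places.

Log law: V(z) = (u*/κ) · ln(z/z₀) ⇒ u* = κ · V / ln(z/z₀)
u* = 0.41 × 17.8 / ln(10.0/0.00022) = 0.41 × 17.8 / 10.7245
   = 7.2980 / 10.7245 = 0.6805 m/s

u* ≈ 0.680 m/s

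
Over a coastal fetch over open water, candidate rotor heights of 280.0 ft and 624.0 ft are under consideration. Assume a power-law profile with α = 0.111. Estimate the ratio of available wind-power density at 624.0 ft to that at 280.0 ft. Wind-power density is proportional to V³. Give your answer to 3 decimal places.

Speed ratio: V_B/V_A = (z_B/z_A)^α = (624.0/280.0)^0.111 = (2.2286)^0.111 = 1.09303
Power-density ratio: P_B/P_A = (V_B/V_A)³ = (1.09303)³ = 1.30585

1.306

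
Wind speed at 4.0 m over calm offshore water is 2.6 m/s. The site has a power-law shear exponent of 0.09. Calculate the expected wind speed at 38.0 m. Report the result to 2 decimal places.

3.18 m/s

Power-law profile: V₂ = V₁ · (z₂/z₁)^α
V₂ = 2.6 × (38.0/4.0)^0.09 = 2.6 × (9.5000)^0.09
    = 2.6 × 1.2246 = 3.1840 m/s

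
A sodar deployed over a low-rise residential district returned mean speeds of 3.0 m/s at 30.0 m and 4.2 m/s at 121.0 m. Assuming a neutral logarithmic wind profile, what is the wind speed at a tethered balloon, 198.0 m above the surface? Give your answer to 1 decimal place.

Log law: V ∝ ln(z/z₀). From the pair, with r = V₁/V₂ = 0.71429,
ln z₀ = (ln z₁ − r·ln z₂)/(1 − r) = (3.4012 − 0.71429×4.7958)/0.28571 = -0.0853 → z₀ = 0.9183 m
V₃ = V₁ · ln(z₃/z₀)/ln(z₁/z₀) = 3.0 × 5.3736/3.4865 = 4.6238 m/s

4.6 m/s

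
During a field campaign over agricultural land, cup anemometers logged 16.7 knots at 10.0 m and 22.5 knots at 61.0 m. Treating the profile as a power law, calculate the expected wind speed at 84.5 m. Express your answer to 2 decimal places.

First find α: α = ln(V₂/V₁)/ln(z₂/z₁) = ln(22.5/16.7)/ln(61.0/10.0) = 0.29811/1.80829 = 0.1649
Extrapolate from 61.0 m to 84.5 m: V₃ = 22.5 × (84.5/61.0)^0.1649 = 22.5 × 1.0552 = 23.7418 knots

23.74 knots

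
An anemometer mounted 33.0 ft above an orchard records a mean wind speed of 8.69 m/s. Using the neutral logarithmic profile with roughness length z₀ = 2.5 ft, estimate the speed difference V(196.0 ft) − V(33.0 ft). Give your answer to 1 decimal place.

6.0 m/s

Log law: V₂ = V₁ · ln(z₂/z₀)/ln(z₁/z₀) = 8.69 × 4.3618/2.5802 = 14.6903 m/s
ΔV = 14.6903 − 8.69 = 6.0003 m/s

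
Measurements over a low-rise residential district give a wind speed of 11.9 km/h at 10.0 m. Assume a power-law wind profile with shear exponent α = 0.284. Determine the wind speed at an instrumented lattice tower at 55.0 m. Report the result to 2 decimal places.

19.31 km/h

Power-law profile: V₂ = V₁ · (z₂/z₁)^α
V₂ = 11.9 × (55.0/10.0)^0.284 = 11.9 × (5.5000)^0.284
    = 11.9 × 1.6228 = 19.3112 km/h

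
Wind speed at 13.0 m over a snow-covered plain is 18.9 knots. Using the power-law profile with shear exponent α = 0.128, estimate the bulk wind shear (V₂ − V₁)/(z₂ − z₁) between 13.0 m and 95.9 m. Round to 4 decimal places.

Power law: V₂ = V₁ · (z₂/z₁)^α = 18.9 × (7.3769)^0.128 = 24.4090 knots
ΔV/Δz = (24.4090 − 18.9)/(95.9 − 13.0) = 5.5090/82.9000 = 0.06645 knots/m

0.0665 knots/m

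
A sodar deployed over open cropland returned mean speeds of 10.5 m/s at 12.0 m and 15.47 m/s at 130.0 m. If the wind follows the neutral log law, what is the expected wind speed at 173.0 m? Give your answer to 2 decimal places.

Log law: V ∝ ln(z/z₀). From the pair, with r = V₁/V₂ = 0.67873,
ln z₀ = (ln z₁ − r·ln z₂)/(1 − r) = (2.4849 − 0.67873×4.8675)/0.32127 = -2.5488 → z₀ = 0.07817 m
V₃ = V₁ · ln(z₃/z₀)/ln(z₁/z₀) = 10.5 × 7.7021/5.0337 = 16.0661 m/s

16.07 m/s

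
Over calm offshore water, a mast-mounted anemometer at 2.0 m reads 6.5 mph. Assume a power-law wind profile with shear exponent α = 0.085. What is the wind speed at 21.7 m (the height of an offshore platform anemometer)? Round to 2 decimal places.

7.96 mph

Power-law profile: V₂ = V₁ · (z₂/z₁)^α
V₂ = 6.5 × (21.7/2.0)^0.085 = 6.5 × (10.8500)^0.085
    = 6.5 × 1.2246 = 7.9602 mph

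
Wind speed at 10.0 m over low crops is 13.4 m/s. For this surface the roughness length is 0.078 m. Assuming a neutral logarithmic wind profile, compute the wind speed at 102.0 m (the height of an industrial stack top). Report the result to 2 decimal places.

Log law: V(z) ∝ ln(z/z₀), so V₂/V₁ = ln(z₂/z₀) / ln(z₁/z₀).
ln(102.0/0.078) = 7.1760, ln(10.0/0.078) = 4.8536
V₂ = 13.4 × 7.1760/4.8536 = 13.4 × 1.4785 = 19.8117 m/s

19.81 m/s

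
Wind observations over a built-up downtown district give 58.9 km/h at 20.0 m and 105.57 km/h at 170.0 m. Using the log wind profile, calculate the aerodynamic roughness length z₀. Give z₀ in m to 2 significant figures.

Log law: V(z) ∝ ln(z/z₀). With r = V₁/V₂ = 58.9/105.57 = 0.55792,
r · ln(z₂/z₀) = ln(z₁/z₀) ⇒ ln z₀ = (ln z₁ − r·ln z₂)/(1 − r)
ln z₀ = (2.99573 − 0.55792×5.13580) / 0.44208 = 0.2949
z₀ = exp(0.2949) = 1.343 m

z₀ ≈ 1.3 m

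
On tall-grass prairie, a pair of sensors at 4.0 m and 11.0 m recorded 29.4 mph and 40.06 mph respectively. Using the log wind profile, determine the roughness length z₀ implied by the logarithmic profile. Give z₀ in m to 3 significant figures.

Log law: V(z) ∝ ln(z/z₀). With r = V₁/V₂ = 29.4/40.06 = 0.73390,
r · ln(z₂/z₀) = ln(z₁/z₀) ⇒ ln z₀ = (ln z₁ − r·ln z₂)/(1 − r)
ln z₀ = (1.38629 − 0.73390×2.39790) / 0.26610 = -1.4037
z₀ = exp(-1.4037) = 0.2457 m

z₀ ≈ 0.246 m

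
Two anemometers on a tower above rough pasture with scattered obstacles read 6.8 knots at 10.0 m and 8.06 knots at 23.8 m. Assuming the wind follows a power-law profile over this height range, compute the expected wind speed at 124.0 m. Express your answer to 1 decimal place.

11.1 knots

First find α: α = ln(V₂/V₁)/ln(z₂/z₁) = ln(8.06/6.8)/ln(23.8/10.0) = 0.16999/0.86710 = 0.1960
Extrapolate from 23.8 m to 124.0 m: V₃ = 8.06 × (124.0/23.8)^0.1960 = 8.06 × 1.3821 = 11.1396 knots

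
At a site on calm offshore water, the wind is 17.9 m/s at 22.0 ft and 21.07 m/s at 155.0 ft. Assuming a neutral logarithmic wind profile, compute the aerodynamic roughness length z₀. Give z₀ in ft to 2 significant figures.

z₀ ≈ 0.00036 ft

Log law: V(z) ∝ ln(z/z₀). With r = V₁/V₂ = 17.9/21.07 = 0.84955,
r · ln(z₂/z₀) = ln(z₁/z₀) ⇒ ln z₀ = (ln z₁ − r·ln z₂)/(1 − r)
ln z₀ = (3.09104 − 0.84955×5.04343) / 0.15045 = -7.9335
z₀ = exp(-7.9335) = 0.0003585 ft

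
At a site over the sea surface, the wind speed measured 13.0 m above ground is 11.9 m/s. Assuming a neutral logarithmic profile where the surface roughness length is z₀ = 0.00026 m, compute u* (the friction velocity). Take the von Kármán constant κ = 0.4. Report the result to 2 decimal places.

u* ≈ 0.44 m/s

Log law: V(z) = (u*/κ) · ln(z/z₀) ⇒ u* = κ · V / ln(z/z₀)
u* = 0.4 × 11.9 / ln(13.0/0.00026) = 0.4 × 11.9 / 10.8198
   = 4.7600 / 10.8198 = 0.4399 m/s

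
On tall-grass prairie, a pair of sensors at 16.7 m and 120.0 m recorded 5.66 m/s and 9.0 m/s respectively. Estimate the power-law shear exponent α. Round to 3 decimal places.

α ≈ 0.235

Power law: V₂/V₁ = (z₂/z₁)^α ⇒ α = ln(V₂/V₁) / ln(z₂/z₁)
α = ln(9.0/5.66) / ln(120.0/16.7) = ln(1.5901) / ln(7.1856)
  = 0.46380 / 1.97208 = 0.23518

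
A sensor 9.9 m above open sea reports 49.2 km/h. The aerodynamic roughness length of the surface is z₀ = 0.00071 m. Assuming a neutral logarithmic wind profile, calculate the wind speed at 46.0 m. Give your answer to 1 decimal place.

57.1 km/h

Log law: V(z) ∝ ln(z/z₀), so V₂/V₁ = ln(z₂/z₀) / ln(z₁/z₀).
ln(46.0/0.00071) = 11.0789, ln(9.9/0.00071) = 9.5428
V₂ = 49.2 × 11.0789/9.5428 = 49.2 × 1.1610 = 57.1198 km/h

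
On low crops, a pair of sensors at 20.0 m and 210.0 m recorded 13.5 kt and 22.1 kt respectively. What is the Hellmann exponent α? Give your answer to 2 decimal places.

α ≈ 0.21

Power law: V₂/V₁ = (z₂/z₁)^α ⇒ α = ln(V₂/V₁) / ln(z₂/z₁)
α = ln(22.1/13.5) / ln(210.0/20.0) = ln(1.6370) / ln(10.5000)
  = 0.49289 / 2.35138 = 0.20962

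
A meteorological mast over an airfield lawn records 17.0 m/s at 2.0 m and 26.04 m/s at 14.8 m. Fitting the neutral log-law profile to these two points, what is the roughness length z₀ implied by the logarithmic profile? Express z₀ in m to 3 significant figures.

z₀ ≈ 0.0464 m

Log law: V(z) ∝ ln(z/z₀). With r = V₁/V₂ = 17.0/26.04 = 0.65284,
r · ln(z₂/z₀) = ln(z₁/z₀) ⇒ ln z₀ = (ln z₁ − r·ln z₂)/(1 − r)
ln z₀ = (0.69315 − 0.65284×2.69463) / 0.34716 = -3.0707
z₀ = exp(-3.0707) = 0.04639 m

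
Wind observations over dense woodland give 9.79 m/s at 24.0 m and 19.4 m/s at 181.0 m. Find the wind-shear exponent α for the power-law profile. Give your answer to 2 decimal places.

α ≈ 0.34

Power law: V₂/V₁ = (z₂/z₁)^α ⇒ α = ln(V₂/V₁) / ln(z₂/z₁)
α = ln(19.4/9.79) / ln(181.0/24.0) = ln(1.9816) / ln(7.5417)
  = 0.68391 / 2.02044 = 0.33850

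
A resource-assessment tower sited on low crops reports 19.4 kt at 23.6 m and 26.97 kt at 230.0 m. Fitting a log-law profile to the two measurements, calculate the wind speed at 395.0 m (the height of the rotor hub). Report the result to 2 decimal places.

28.77 kt

Log law: V ∝ ln(z/z₀). From the pair, with r = V₁/V₂ = 0.71932,
ln z₀ = (ln z₁ − r·ln z₂)/(1 − r) = (3.1612 − 0.71932×5.4381)/0.28068 = -2.6737 → z₀ = 0.06900 m
V₃ = V₁ · ln(z₃/z₀)/ln(z₁/z₀) = 19.4 × 8.6526/5.8349 = 28.7681 kt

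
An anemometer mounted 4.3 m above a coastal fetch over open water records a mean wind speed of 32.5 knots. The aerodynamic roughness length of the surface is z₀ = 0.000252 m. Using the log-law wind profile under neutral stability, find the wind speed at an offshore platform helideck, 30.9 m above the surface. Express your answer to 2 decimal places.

Log law: V(z) ∝ ln(z/z₀), so V₂/V₁ = ln(z₂/z₀) / ln(z₁/z₀).
ln(30.9/0.000252) = 11.7168, ln(4.3/0.000252) = 9.7447
V₂ = 32.5 × 11.7168/9.7447 = 32.5 × 1.2024 = 39.0774 knots

39.08 knots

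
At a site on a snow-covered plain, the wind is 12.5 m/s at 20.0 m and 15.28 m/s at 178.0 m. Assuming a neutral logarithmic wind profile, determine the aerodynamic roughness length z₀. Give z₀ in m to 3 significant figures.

z₀ ≈ 0.00108 m

Log law: V(z) ∝ ln(z/z₀). With r = V₁/V₂ = 12.5/15.28 = 0.81806,
r · ln(z₂/z₀) = ln(z₁/z₀) ⇒ ln z₀ = (ln z₁ − r·ln z₂)/(1 − r)
ln z₀ = (2.99573 − 0.81806×5.18178) / 0.18194 = -6.8336
z₀ = exp(-6.8336) = 0.001077 m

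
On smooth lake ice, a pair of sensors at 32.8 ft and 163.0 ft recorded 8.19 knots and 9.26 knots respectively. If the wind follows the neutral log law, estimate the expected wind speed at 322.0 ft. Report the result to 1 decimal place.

9.7 knots

Log law: V ∝ ln(z/z₀). From the pair, with r = V₁/V₂ = 0.88445,
ln z₀ = (ln z₁ − r·ln z₂)/(1 − r) = (3.4904 − 0.88445×5.0938)/0.11555 = -8.7817 → z₀ = 0.0001535 ft
V₃ = V₁ · ln(z₃/z₀)/ln(z₁/z₀) = 8.19 × 14.5563/12.2722 = 9.7143 knots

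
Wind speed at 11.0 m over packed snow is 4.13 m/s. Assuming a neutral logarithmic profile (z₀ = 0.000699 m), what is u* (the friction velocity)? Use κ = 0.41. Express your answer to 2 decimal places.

u* ≈ 0.18 m/s

Log law: V(z) = (u*/κ) · ln(z/z₀) ⇒ u* = κ · V / ln(z/z₀)
u* = 0.41 × 4.13 / ln(11.0/0.000699) = 0.41 × 4.13 / 9.6638
   = 1.6933 / 9.6638 = 0.1752 m/s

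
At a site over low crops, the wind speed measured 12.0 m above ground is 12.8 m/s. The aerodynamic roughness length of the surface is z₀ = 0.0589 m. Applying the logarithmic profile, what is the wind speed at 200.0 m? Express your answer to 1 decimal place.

Log law: V(z) ∝ ln(z/z₀), so V₂/V₁ = ln(z₂/z₀) / ln(z₁/z₀).
ln(200.0/0.0589) = 8.1302, ln(12.0/0.0589) = 5.3168
V₂ = 12.8 × 8.1302/5.3168 = 12.8 × 1.5292 = 19.5732 m/s

19.6 m/s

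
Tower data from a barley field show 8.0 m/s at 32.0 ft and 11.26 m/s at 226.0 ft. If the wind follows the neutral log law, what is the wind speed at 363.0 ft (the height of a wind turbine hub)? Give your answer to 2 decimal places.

Log law: V ∝ ln(z/z₀). From the pair, with r = V₁/V₂ = 0.71048,
ln z₀ = (ln z₁ − r·ln z₂)/(1 − r) = (3.4657 − 0.71048×5.4205)/0.28952 = -1.3313 → z₀ = 0.2641 ft
V₃ = V₁ · ln(z₃/z₀)/ln(z₁/z₀) = 8.0 × 7.2257/4.7971 = 12.0503 m/s

12.05 m/s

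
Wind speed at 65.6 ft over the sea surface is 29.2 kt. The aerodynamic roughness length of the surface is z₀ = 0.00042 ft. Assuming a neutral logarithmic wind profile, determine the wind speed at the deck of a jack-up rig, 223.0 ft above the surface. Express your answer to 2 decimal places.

Log law: V(z) ∝ ln(z/z₀), so V₂/V₁ = ln(z₂/z₀) / ln(z₁/z₀).
ln(223.0/0.00042) = 13.1824, ln(65.6/0.00042) = 11.9588
V₂ = 29.2 × 13.1824/11.9588 = 29.2 × 1.1023 = 32.1877 kt

32.19 kt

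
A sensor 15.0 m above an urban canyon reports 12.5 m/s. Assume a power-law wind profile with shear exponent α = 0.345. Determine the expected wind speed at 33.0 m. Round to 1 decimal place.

16.4 m/s

Power-law profile: V₂ = V₁ · (z₂/z₁)^α
V₂ = 12.5 × (33.0/15.0)^0.345 = 12.5 × (2.2000)^0.345
    = 12.5 × 1.3126 = 16.4076 m/s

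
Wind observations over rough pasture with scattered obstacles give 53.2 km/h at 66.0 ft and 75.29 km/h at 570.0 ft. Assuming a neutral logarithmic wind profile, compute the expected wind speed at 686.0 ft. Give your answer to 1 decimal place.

Log law: V ∝ ln(z/z₀). From the pair, with r = V₁/V₂ = 0.70660,
ln z₀ = (ln z₁ − r·ln z₂)/(1 − r) = (4.1897 − 0.70660×6.3456)/0.29340 = -1.0027 → z₀ = 0.3669 ft
V₃ = V₁ · ln(z₃/z₀)/ln(z₁/z₀) = 53.2 × 7.5335/5.1923 = 77.1880 km/h

77.2 km/h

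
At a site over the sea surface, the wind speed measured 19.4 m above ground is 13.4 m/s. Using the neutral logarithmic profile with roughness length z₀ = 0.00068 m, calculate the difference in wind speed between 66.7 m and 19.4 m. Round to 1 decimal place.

Log law: V₂ = V₁ · ln(z₂/z₀)/ln(z₁/z₀) = 13.4 × 11.4936/10.2587 = 15.0131 m/s
ΔV = 15.0131 − 13.4 = 1.6131 m/s

1.6 m/s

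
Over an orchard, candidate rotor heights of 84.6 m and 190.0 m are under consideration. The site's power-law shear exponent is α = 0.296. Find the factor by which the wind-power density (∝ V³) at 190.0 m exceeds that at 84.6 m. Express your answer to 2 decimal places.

Speed ratio: V_B/V_A = (z_B/z_A)^α = (190.0/84.6)^0.296 = (2.2459)^0.296 = 1.27060
Power-density ratio: P_B/P_A = (V_B/V_A)³ = (1.27060)³ = 2.05130

2.05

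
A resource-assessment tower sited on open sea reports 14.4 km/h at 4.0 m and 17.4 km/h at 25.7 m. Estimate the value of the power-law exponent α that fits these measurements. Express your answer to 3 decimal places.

α ≈ 0.102

Power law: V₂/V₁ = (z₂/z₁)^α ⇒ α = ln(V₂/V₁) / ln(z₂/z₁)
α = ln(17.4/14.4) / ln(25.7/4.0) = ln(1.2083) / ln(6.4250)
  = 0.18924 / 1.86020 = 0.10173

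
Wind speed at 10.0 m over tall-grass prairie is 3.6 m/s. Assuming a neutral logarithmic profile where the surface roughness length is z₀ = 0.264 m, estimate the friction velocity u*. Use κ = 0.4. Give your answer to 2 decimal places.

u* ≈ 0.40 m/s

Log law: V(z) = (u*/κ) · ln(z/z₀) ⇒ u* = κ · V / ln(z/z₀)
u* = 0.4 × 3.6 / ln(10.0/0.264) = 0.4 × 3.6 / 3.6344
   = 1.4400 / 3.6344 = 0.3962 m/s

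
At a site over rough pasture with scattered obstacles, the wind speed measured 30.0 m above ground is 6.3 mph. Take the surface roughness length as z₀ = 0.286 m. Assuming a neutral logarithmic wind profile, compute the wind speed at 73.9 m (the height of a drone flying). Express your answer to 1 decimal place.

Log law: V(z) ∝ ln(z/z₀), so V₂/V₁ = ln(z₂/z₀) / ln(z₁/z₀).
ln(73.9/0.286) = 5.5545, ln(30.0/0.286) = 4.6530
V₂ = 6.3 × 5.5545/4.6530 = 6.3 × 1.1938 = 7.5206 mph

7.5 mph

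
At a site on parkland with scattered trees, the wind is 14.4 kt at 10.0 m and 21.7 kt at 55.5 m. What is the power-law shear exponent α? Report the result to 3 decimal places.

α ≈ 0.239

Power law: V₂/V₁ = (z₂/z₁)^α ⇒ α = ln(V₂/V₁) / ln(z₂/z₁)
α = ln(21.7/14.4) / ln(55.5/10.0) = ln(1.5069) / ln(5.5500)
  = 0.41008 / 1.71380 = 0.23928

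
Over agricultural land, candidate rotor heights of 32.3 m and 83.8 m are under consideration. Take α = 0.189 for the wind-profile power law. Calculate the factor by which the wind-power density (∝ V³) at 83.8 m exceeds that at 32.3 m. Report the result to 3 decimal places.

1.717

Speed ratio: V_B/V_A = (z_B/z_A)^α = (83.8/32.3)^0.189 = (2.5944)^0.189 = 1.19744
Power-density ratio: P_B/P_A = (V_B/V_A)³ = (1.19744)³ = 1.71697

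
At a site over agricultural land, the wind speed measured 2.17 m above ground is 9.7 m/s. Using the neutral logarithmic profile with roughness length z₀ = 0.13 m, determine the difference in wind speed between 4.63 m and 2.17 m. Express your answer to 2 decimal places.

Log law: V₂ = V₁ · ln(z₂/z₀)/ln(z₁/z₀) = 9.7 × 3.5728/2.8149 = 12.3114 m/s
ΔV = 12.3114 − 9.7 = 2.6114 m/s

2.61 m/s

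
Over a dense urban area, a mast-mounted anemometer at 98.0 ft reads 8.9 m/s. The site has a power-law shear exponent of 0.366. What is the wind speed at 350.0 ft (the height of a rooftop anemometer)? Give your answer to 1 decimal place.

Power-law profile: V₂ = V₁ · (z₂/z₁)^α
V₂ = 8.9 × (350.0/98.0)^0.366 = 8.9 × (3.5714)^0.366
    = 8.9 × 1.5935 = 14.1818 m/s

14.2 m/s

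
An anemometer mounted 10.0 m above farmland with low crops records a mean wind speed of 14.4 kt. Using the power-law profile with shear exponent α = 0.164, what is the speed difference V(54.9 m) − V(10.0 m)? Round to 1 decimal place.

4.6 kt

Power law: V₂ = V₁ · (z₂/z₁)^α = 14.4 × (5.4900)^0.164 = 19.0394 kt
ΔV = 19.0394 − 14.4 = 4.6394 kt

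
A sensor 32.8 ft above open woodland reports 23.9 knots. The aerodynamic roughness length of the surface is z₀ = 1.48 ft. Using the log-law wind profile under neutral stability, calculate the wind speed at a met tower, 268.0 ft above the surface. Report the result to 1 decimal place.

Log law: V(z) ∝ ln(z/z₀), so V₂/V₁ = ln(z₂/z₀) / ln(z₁/z₀).
ln(268.0/1.48) = 5.1989, ln(32.8/1.48) = 3.0984
V₂ = 23.9 × 5.1989/3.0984 = 23.9 × 1.6780 = 40.1031 knots

40.1 knots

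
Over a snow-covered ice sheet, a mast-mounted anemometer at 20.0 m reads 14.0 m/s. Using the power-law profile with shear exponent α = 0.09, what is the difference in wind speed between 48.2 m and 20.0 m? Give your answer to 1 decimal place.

1.2 m/s

Power law: V₂ = V₁ · (z₂/z₁)^α = 14.0 × (2.4100)^0.09 = 15.1534 m/s
ΔV = 15.1534 − 14.0 = 1.1534 m/s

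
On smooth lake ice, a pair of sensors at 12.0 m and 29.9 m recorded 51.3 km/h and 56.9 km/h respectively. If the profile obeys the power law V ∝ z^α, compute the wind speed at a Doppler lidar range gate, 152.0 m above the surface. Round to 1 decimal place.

First find α: α = ln(V₂/V₁)/ln(z₂/z₁) = ln(56.9/51.3)/ln(29.9/12.0) = 0.10360/0.91295 = 0.1135
Extrapolate from 29.9 m to 152.0 m: V₃ = 56.9 × (152.0/29.9)^0.1135 = 56.9 × 1.2026 = 68.4307 km/h

68.4 km/h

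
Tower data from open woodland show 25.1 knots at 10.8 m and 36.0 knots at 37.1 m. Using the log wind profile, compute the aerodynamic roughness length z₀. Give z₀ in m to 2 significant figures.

z₀ ≈ 0.63 m

Log law: V(z) ∝ ln(z/z₀). With r = V₁/V₂ = 25.1/36.0 = 0.69722,
r · ln(z₂/z₀) = ln(z₁/z₀) ⇒ ln z₀ = (ln z₁ − r·ln z₂)/(1 − r)
ln z₀ = (2.37955 − 0.69722×3.61362) / 0.30278 = -0.4622
z₀ = exp(-0.4622) = 0.6299 m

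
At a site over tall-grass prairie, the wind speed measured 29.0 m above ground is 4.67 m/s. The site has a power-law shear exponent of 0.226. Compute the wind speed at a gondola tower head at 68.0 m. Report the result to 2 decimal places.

Power-law profile: V₂ = V₁ · (z₂/z₁)^α
V₂ = 4.67 × (68.0/29.0)^0.226 = 4.67 × (2.3448)^0.226
    = 4.67 × 1.2124 = 5.6619 m/s

5.66 m/s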